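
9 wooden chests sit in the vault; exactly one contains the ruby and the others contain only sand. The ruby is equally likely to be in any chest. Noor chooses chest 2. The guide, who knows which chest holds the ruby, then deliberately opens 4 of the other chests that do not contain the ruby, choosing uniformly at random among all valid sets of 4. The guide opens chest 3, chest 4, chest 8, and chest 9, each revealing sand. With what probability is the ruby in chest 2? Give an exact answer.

Apply Bayes' rule, conditioning on where the ruby actually is.
If it is in any of chests 1, 5, 6, and 7 (prior 1/9 each): the guide has 35 equally likely choices, so probability 1/35; weight (1/9)·(1/35) = 1/315 each.
If it is in chest 2 (prior 1/9): the guide has 70 equally likely choices, so probability 1/70; weight (1/9)·(1/70) = 1/630.
If it is in any of chests 3, 4, 8, and 9 (prior 1/9 each): that chest was opened and seen not to hold the prize — ruled out; weight (1/9)·0 = 0 each.
The weights sum to 1/70.
So P(the ruby in chest 2 | the guide opened chest 3, chest 4, chest 8, and chest 9) = (1/630) / (1/70) = 1/9.

1/9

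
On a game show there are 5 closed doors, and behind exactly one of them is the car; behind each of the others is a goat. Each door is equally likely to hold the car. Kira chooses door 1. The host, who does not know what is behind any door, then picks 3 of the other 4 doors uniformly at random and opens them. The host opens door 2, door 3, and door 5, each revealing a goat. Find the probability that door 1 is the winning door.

Because the host chose which doors to open without knowing where the car is, the choice is independent of the prize location. Learning that none of the 3 opened doors holds the car simply rules out those 3 locations and leaves the remaining 2 doors still equally likely by symmetry.
So P(the car behind door 1) = 1/2.

1/2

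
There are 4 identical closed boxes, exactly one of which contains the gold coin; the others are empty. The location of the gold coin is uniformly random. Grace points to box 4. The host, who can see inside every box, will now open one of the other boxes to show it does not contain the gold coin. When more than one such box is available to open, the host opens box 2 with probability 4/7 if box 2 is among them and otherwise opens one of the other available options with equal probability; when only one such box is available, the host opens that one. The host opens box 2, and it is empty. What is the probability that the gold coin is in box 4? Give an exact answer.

1/3

Apply Bayes' rule, conditioning on where the gold coin actually is.
If it is in any of boxes 1, 3, and 4 (prior 1/4 each): box 2 is available, opened with probability 4/7; weight (1/4)·(4/7) = 1/7 each.
If it is in box 2 (prior 1/4): the host opened box 2, so this case is ruled out; weight (1/4)·0 = 0.
The weights sum to 3/7.
So P(the gold coin in box 4 | the host opened box 2) = (1/7) / (3/7) = 1/3.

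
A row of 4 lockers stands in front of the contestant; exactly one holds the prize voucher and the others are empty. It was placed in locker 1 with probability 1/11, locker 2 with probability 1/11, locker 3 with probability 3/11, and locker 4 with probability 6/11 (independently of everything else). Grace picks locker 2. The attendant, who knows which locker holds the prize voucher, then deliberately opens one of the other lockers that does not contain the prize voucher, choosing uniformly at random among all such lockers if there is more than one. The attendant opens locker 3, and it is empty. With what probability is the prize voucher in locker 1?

3/23

Condition on the true location of the prize voucher.
If it is in locker 1 (prior 1/11): the attendant has 2 equally likely choices, so probability 1/2; weight (1/11)·(1/2) = 1/22.
If it is in locker 2 (prior 1/11): the attendant has 3 equally likely choices, so probability 1/3; weight (1/11)·(1/3) = 1/33.
If it is in locker 3 (prior 3/11): the attendant opened locker 3, so this case is ruled out; weight (3/11)·0 = 0.
If it is in locker 4 (prior 6/11): the attendant has 2 equally likely choices, so probability 1/2; weight (6/11)·(1/2) = 3/11.
The weights sum to 23/66.
So P(the prize voucher in locker 1 | the attendant opened locker 3) = (1/22) / (23/66) = 3/23.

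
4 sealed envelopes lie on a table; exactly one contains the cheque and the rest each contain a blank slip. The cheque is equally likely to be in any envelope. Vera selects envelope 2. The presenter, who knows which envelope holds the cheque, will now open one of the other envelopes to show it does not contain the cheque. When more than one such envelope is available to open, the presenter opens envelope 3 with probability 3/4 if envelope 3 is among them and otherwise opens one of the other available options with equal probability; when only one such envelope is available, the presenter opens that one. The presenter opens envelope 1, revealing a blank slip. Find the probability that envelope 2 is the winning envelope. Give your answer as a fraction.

Apply Bayes' rule, conditioning on where the cheque actually is.
If it is in envelope 1 (prior 1/4): the presenter opened envelope 1, so this case is ruled out; weight (1/4)·0 = 0.
If it is in envelope 2 (prior 1/4): envelope 3 is available but not opened; envelope 1 gets probability (1 − 3/4)/2 = 1/8; weight (1/4)·(1/8) = 1/32.
If it is in envelope 3 (prior 1/4): envelope 3 holds the prize so is unavailable; the presenter chooses uniformly among the 2 others, probability 1/2; weight (1/4)·(1/2) = 1/8.
If it is in envelope 4 (prior 1/4): envelope 3 is available but not opened, probability 1/4; weight (1/4)·(1/4) = 1/16.
The weights sum to 7/32.
So P(the cheque in envelope 2 | the presenter opened envelope 1) = (1/32) / (7/32) = 1/7.

1/7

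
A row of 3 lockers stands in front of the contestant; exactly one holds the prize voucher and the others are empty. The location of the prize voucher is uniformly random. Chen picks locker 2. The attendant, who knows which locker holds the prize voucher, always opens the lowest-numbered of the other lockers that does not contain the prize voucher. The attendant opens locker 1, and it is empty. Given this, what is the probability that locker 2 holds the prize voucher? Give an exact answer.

Condition on the true location of the prize voucher.
If it is in locker 1 (prior 1/3): the attendant opened locker 1, so this case is ruled out; weight (1/3)·0 = 0.
If it is in either of lockers 2 and 3 (prior 1/3 each): locker 1 is the lowest-numbered option available, probability 1; weight (1/3)·1 = 1/3 each.
The weights sum to 2/3.
So P(the prize voucher in locker 2 | the attendant opened locker 1) = (1/3) / (2/3) = 1/2.

1/2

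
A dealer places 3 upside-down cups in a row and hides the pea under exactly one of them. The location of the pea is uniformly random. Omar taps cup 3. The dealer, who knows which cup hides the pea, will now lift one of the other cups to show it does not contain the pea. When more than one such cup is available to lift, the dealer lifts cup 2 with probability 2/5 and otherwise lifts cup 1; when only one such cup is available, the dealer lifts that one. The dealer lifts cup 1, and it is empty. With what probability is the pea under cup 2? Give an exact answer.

5/8

Consider each possible location of the pea in turn.
If it is under cup 1 (prior 1/3): the dealer opened cup 1, so this case is ruled out; weight (1/3)·0 = 0.
If it is under cup 2 (prior 1/3): only cup 1 is available, probability 1; weight (1/3)·1 = 1/3.
If it is under cup 3 (prior 1/3): cup 2 is available but not opened, probability 3/5; weight (1/3)·(3/5) = 1/5.
The weights sum to 8/15.
So P(the pea under cup 2 | the dealer opened cup 1) = (1/3) / (8/15) = 5/8.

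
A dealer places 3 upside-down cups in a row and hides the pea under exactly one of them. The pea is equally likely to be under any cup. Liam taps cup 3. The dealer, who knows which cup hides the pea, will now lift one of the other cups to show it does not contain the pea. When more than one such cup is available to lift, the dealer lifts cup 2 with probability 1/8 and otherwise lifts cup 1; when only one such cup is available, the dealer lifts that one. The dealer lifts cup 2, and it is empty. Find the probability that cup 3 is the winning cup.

Consider each possible location of the pea in turn.
If it is under cup 1 (prior 1/3): only cup 2 is available, probability 1; weight (1/3)·1 = 1/3.
If it is under cup 2 (prior 1/3): the dealer opened cup 2, so this case is ruled out; weight (1/3)·0 = 0.
If it is under cup 3 (prior 1/3): cup 2 is available, opened with probability 1/8; weight (1/3)·(1/8) = 1/24.
The weights sum to 3/8.
So P(the pea under cup 3 | the dealer opened cup 2) = (1/24) / (3/8) = 1/9.

1/9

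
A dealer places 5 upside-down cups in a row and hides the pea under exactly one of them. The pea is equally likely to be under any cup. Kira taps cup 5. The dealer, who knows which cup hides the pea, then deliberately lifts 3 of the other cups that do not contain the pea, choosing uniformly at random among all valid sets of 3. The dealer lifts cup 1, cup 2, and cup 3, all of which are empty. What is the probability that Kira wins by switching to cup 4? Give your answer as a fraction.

4/5

Condition on the true location of the pea.
If it is under any of cups 1, 2, and 3 (prior 1/5 each): that cup was opened and seen not to hold the prize — ruled out; weight (1/5)·0 = 0 each.
If it is under cup 4 (prior 1/5): the dealer has no choice, probability 1; weight (1/5)·1 = 1/5.
If it is under cup 5 (prior 1/5): the dealer has 4 equally likely choices, so probability 1/4; weight (1/5)·(1/4) = 1/20.
The weights sum to 1/4.
So P(the pea under cup 4 | the dealer opened cup 1, cup 2, and cup 3) = (1/5) / (1/4) = 4/5.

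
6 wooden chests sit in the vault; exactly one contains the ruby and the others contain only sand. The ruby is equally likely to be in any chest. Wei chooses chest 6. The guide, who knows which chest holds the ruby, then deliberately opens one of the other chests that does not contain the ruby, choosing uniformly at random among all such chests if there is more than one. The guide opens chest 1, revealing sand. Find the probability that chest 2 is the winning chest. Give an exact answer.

5/24

Apply Bayes' rule, conditioning on where the ruby actually is.
If it is in chest 1 (prior 1/6): the guide opened chest 1, so this case is ruled out; weight (1/6)·0 = 0.
If it is in any of chests 2, 3, 4, and 5 (prior 1/6 each): the guide has 4 equally likely choices, so probability 1/4; weight (1/6)·(1/4) = 1/24 each.
If it is in chest 6 (prior 1/6): the guide has 5 equally likely choices, so probability 1/5; weight (1/6)·(1/5) = 1/30.
The weights sum to 1/5.
So P(the ruby in chest 2 | the guide opened chest 1) = (1/24) / (1/5) = 5/24.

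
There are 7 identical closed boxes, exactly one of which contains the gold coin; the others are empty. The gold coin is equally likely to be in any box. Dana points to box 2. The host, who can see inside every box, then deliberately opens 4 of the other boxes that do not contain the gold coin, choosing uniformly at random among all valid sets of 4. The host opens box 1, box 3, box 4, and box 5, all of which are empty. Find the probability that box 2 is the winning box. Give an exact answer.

1/7

Condition on the true location of the gold coin.
If it is in any of boxes 1, 3, 4, and 5 (prior 1/7 each): that box was opened and seen not to hold the prize — ruled out; weight (1/7)·0 = 0 each.
If it is in box 2 (prior 1/7): the host has 15 equally likely choices, so probability 1/15; weight (1/7)·(1/15) = 1/105.
If it is in either of boxes 6 and 7 (prior 1/7 each): the host has 5 equally likely choices, so probability 1/5; weight (1/7)·(1/5) = 1/35 each.
The weights sum to 1/15.
So P(the gold coin in box 2 | the host opened box 1, box 3, box 4, and box 5) = (1/105) / (1/15) = 1/7.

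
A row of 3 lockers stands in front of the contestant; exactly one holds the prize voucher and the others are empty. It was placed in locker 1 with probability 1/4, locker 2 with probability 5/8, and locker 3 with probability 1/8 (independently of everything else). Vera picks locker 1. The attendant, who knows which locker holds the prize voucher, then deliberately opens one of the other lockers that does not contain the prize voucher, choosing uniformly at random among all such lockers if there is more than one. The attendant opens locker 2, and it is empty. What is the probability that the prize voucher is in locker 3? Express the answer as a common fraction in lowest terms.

Condition on the true location of the prize voucher.
If it is in locker 1 (prior 1/4): the attendant has 2 equally likely choices, so probability 1/2; weight (1/4)·(1/2) = 1/8.
If it is in locker 2 (prior 5/8): the attendant opened locker 2, so this case is ruled out; weight (5/8)·0 = 0.
If it is in locker 3 (prior 1/8): the attendant has no choice, probability 1; weight (1/8)·1 = 1/8.
The weights sum to 1/4.
So P(the prize voucher in locker 3 | the attendant opened locker 2) = (1/8) / (1/4) = 1/2.

1/2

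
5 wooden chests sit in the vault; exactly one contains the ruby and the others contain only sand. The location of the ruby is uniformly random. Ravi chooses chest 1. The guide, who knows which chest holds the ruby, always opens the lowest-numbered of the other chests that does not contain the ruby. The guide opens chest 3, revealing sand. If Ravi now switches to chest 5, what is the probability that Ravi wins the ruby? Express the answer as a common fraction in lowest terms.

Apply Bayes' rule, conditioning on where the ruby actually is.
If it is in any of chests 1, 4, and 5 (prior 1/5 each): the guide would have opened chest 2 instead, probability 0; weight (1/5)·0 = 0 each.
If it is in chest 2 (prior 1/5): chest 3 is the lowest-numbered option available, probability 1; weight (1/5)·1 = 1/5.
If it is in chest 3 (prior 1/5): the guide opened chest 3, so this case is ruled out; weight (1/5)·0 = 0.
The weights sum to 1/5.
So P(the ruby in chest 5 | the guide opened chest 3) = 0 / (1/5) = 0.

0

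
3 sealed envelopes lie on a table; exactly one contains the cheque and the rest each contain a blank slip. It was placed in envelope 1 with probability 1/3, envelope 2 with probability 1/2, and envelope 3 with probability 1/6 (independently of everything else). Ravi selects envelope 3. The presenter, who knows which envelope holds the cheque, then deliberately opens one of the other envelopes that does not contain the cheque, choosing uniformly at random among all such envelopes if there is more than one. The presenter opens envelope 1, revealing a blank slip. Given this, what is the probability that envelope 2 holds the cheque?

6/7

Consider each possible location of the cheque in turn.
If it is in envelope 1 (prior 1/3): the presenter opened envelope 1, so this case is ruled out; weight (1/3)·0 = 0.
If it is in envelope 2 (prior 1/2): the presenter has no choice, probability 1; weight (1/2)·1 = 1/2.
If it is in envelope 3 (prior 1/6): the presenter has 2 equally likely choices, so probability 1/2; weight (1/6)·(1/2) = 1/12.
The weights sum to 7/12.
So P(the cheque in envelope 2 | the presenter opened envelope 1) = (1/2) / (7/12) = 6/7.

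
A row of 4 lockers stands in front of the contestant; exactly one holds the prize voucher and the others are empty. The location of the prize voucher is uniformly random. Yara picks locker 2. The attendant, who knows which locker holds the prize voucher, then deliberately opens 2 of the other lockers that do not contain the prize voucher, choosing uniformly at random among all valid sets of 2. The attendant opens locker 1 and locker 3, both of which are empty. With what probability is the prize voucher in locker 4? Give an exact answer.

3/4

Consider each possible location of the prize voucher in turn.
If it is in either of lockers 1 and 3 (prior 1/4 each): that locker was opened and seen not to hold the prize — ruled out; weight (1/4)·0 = 0 each.
If it is in locker 2 (prior 1/4): the attendant has 3 equally likely choices, so probability 1/3; weight (1/4)·(1/3) = 1/12.
If it is in locker 4 (prior 1/4): the attendant has no choice, probability 1; weight (1/4)·1 = 1/4.
The weights sum to 1/3.
So P(the prize voucher in locker 4 | the attendant opened locker 1 and locker 3) = (1/4) / (1/3) = 3/4.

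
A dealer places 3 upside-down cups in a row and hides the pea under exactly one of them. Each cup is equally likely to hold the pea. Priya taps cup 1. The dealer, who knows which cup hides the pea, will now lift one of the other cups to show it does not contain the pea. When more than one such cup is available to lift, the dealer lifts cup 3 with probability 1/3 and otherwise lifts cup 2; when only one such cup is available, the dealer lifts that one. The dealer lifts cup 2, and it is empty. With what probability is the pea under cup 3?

Apply Bayes' rule, conditioning on where the pea actually is.
If it is under cup 1 (prior 1/3): cup 3 is available but not opened, probability 2/3; weight (1/3)·(2/3) = 2/9.
If it is under cup 2 (prior 1/3): the dealer opened cup 2, so this case is ruled out; weight (1/3)·0 = 0.
If it is under cup 3 (prior 1/3): only cup 2 is available, probability 1; weight (1/3)·1 = 1/3.
The weights sum to 5/9.
So P(the pea under cup 3 | the dealer opened cup 2) = (1/3) / (5/9) = 3/5.

3/5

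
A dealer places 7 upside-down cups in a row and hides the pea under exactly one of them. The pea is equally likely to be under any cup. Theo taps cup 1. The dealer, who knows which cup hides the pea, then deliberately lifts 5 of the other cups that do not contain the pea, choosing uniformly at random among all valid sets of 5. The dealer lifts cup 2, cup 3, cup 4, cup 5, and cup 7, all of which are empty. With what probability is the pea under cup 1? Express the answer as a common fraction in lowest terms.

1/7

Condition on the true location of the pea.
If it is under cup 1 (prior 1/7): the dealer has 6 equally likely choices, so probability 1/6; weight (1/7)·(1/6) = 1/42.
If it is under any of cups 2, 3, 4, 5, and 7 (prior 1/7 each): that cup was opened and seen not to hold the prize — ruled out; weight (1/7)·0 = 0 each.
If it is under cup 6 (prior 1/7): the dealer has no choice, probability 1; weight (1/7)·1 = 1/7.
The weights sum to 1/6.
So P(the pea under cup 1 | the dealer opened cup 2, cup 3, cup 4, cup 5, and cup 7) = (1/42) / (1/6) = 1/7.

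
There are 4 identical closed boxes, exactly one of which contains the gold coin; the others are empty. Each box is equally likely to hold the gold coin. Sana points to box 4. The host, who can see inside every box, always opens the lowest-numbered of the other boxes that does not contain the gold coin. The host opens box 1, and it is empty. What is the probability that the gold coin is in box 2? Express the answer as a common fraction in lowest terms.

1/3

Condition on the true location of the gold coin.
If it is in box 1 (prior 1/4): the host opened box 1, so this case is ruled out; weight (1/4)·0 = 0.
If it is in any of boxes 2, 3, and 4 (prior 1/4 each): box 1 is the lowest-numbered option available, probability 1; weight (1/4)·1 = 1/4 each.
The weights sum to 3/4.
So P(the gold coin in box 2 | the host opened box 1) = (1/4) / (3/4) = 1/3.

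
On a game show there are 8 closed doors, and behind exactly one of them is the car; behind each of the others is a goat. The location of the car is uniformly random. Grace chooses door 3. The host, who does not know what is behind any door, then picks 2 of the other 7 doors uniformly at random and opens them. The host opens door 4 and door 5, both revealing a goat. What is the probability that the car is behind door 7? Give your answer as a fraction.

Condition on the true location of the car.
If it is behind any of doors 1, 2, 3, 6, 7, and 8 (prior 1/8 each): the host picks exactly this set with probability 1/21 regardless, and none is the prize; weight (1/8)·(1/21) = 1/168 each.
If it is behind either of doors 4 and 5 (prior 1/8 each): that door was opened and seen not to hold the prize — ruled out; weight (1/8)·0 = 0 each.
The weights sum to 1/28.
So P(the car behind door 7 | the host opened door 4 and door 5) = (1/168) / (1/28) = 1/6.

1/6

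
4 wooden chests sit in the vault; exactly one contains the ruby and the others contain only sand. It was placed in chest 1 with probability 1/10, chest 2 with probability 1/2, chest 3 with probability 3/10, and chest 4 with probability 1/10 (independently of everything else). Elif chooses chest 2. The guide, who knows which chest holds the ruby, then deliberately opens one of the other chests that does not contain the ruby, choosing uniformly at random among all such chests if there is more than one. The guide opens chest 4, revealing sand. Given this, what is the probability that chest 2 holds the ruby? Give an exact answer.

5/11

Apply Bayes' rule, conditioning on where the ruby actually is.
If it is in chest 1 (prior 1/10): the guide has 2 equally likely choices, so probability 1/2; weight (1/10)·(1/2) = 1/20.
If it is in chest 2 (prior 1/2): the guide has 3 equally likely choices, so probability 1/3; weight (1/2)·(1/3) = 1/6.
If it is in chest 3 (prior 3/10): the guide has 2 equally likely choices, so probability 1/2; weight (3/10)·(1/2) = 3/20.
If it is in chest 4 (prior 1/10): the guide opened chest 4, so this case is ruled out; weight (1/10)·0 = 0.
The weights sum to 11/30.
So P(the ruby in chest 2 | the guide opened chest 4) = (1/6) / (11/30) = 5/11.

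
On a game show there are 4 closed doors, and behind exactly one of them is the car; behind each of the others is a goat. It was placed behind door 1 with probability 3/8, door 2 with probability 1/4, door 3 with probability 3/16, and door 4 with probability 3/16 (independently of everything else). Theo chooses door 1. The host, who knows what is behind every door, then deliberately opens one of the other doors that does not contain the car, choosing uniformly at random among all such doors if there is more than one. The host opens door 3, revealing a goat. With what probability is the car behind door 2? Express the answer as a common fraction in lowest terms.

4/11

Apply Bayes' rule, conditioning on where the car actually is.
If it is behind door 1 (prior 3/8): the host has 3 equally likely choices, so probability 1/3; weight (3/8)·(1/3) = 1/8.
If it is behind door 2 (prior 1/4): the host has 2 equally likely choices, so probability 1/2; weight (1/4)·(1/2) = 1/8.
If it is behind door 3 (prior 3/16): the host opened door 3, so this case is ruled out; weight (3/16)·0 = 0.
If it is behind door 4 (prior 3/16): the host has 2 equally likely choices, so probability 1/2; weight (3/16)·(1/2) = 3/32.
The weights sum to 11/32.
So P(the car behind door 2 | the host opened door 3) = (1/8) / (11/32) = 4/11.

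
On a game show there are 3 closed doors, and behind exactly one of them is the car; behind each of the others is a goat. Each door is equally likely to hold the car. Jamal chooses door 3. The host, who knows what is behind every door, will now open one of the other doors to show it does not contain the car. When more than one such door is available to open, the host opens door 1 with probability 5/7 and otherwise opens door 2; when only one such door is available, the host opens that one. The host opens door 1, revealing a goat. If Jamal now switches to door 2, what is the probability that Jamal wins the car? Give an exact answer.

Consider each possible location of the car in turn.
If it is behind door 1 (prior 1/3): the host opened door 1, so this case is ruled out; weight (1/3)·0 = 0.
If it is behind door 2 (prior 1/3): only door 1 is available, probability 1; weight (1/3)·1 = 1/3.
If it is behind door 3 (prior 1/3): door 1 is available, opened with probability 5/7; weight (1/3)·(5/7) = 5/21.
The weights sum to 4/7.
So P(the car behind door 2 | the host opened door 1) = (1/3) / (4/7) = 7/12.

7/12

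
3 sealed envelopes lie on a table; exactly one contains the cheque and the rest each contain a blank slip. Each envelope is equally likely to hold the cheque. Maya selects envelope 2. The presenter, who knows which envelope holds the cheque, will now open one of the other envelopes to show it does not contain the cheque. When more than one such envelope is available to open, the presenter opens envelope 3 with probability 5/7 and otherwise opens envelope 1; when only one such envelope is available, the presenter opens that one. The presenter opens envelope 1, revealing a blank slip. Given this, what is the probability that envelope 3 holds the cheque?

7/9

Condition on the true location of the cheque.
If it is in envelope 1 (prior 1/3): the presenter opened envelope 1, so this case is ruled out; weight (1/3)·0 = 0.
If it is in envelope 2 (prior 1/3): envelope 3 is available but not opened, probability 2/7; weight (1/3)·(2/7) = 2/21.
If it is in envelope 3 (prior 1/3): only envelope 1 is available, probability 1; weight (1/3)·1 = 1/3.
The weights sum to 3/7.
So P(the cheque in envelope 3 | the presenter opened envelope 1) = (1/3) / (3/7) = 7/9.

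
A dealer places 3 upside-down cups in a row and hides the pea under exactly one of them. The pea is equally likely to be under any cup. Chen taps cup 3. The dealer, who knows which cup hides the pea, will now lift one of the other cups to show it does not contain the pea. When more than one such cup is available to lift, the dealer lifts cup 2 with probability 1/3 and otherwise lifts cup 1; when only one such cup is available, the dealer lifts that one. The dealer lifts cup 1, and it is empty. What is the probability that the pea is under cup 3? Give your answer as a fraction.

2/5

Apply Bayes' rule, conditioning on where the pea actually is.
If it is under cup 1 (prior 1/3): the dealer opened cup 1, so this case is ruled out; weight (1/3)·0 = 0.
If it is under cup 2 (prior 1/3): only cup 1 is available, probability 1; weight (1/3)·1 = 1/3.
If it is under cup 3 (prior 1/3): cup 2 is available but not opened, probability 2/3; weight (1/3)·(2/3) = 2/9.
The weights sum to 5/9.
So P(the pea under cup 3 | the dealer opened cup 1) = (2/9) / (5/9) = 2/5.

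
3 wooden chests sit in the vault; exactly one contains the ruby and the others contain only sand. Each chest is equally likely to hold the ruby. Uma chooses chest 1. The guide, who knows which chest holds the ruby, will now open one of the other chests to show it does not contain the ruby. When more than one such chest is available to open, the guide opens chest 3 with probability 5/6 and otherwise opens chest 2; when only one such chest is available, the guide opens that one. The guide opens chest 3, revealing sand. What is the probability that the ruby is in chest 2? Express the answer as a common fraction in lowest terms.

6/11

Apply Bayes' rule, conditioning on where the ruby actually is.
If it is in chest 1 (prior 1/3): chest 3 is available, opened with probability 5/6; weight (1/3)·(5/6) = 5/18.
If it is in chest 2 (prior 1/3): only chest 3 is available, probability 1; weight (1/3)·1 = 1/3.
If it is in chest 3 (prior 1/3): the guide opened chest 3, so this case is ruled out; weight (1/3)·0 = 0.
The weights sum to 11/18.
So P(the ruby in chest 2 | the guide opened chest 3) = (1/3) / (11/18) = 6/11.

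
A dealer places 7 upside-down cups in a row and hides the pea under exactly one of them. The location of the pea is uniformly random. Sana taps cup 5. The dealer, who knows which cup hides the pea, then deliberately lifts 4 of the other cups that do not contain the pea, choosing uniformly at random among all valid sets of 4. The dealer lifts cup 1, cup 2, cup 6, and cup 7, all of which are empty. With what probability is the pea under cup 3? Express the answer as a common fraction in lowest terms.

3/7

Apply Bayes' rule, conditioning on where the pea actually is.
If it is under any of cups 1, 2, 6, and 7 (prior 1/7 each): that cup was opened and seen not to hold the prize — ruled out; weight (1/7)·0 = 0 each.
If it is under either of cups 3 and 4 (prior 1/7 each): the dealer has 5 equally likely choices, so probability 1/5; weight (1/7)·(1/5) = 1/35 each.
If it is under cup 5 (prior 1/7): the dealer has 15 equally likely choices, so probability 1/15; weight (1/7)·(1/15) = 1/105.
The weights sum to 1/15.
So P(the pea under cup 3 | the dealer opened cup 1, cup 2, cup 6, and cup 7) = (1/35) / (1/15) = 3/7.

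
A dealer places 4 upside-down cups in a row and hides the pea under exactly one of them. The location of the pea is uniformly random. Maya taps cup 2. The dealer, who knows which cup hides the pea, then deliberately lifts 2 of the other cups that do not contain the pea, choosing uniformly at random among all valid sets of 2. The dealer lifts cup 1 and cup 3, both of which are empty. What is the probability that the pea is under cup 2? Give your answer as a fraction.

1/4

Condition on the true location of the pea.
If it is under either of cups 1 and 3 (prior 1/4 each): that cup was opened and seen not to hold the prize — ruled out; weight (1/4)·0 = 0 each.
If it is under cup 2 (prior 1/4): the dealer has 3 equally likely choices, so probability 1/3; weight (1/4)·(1/3) = 1/12.
If it is under cup 4 (prior 1/4): the dealer has no choice, probability 1; weight (1/4)·1 = 1/4.
The weights sum to 1/3.
So P(the pea under cup 2 | the dealer opened cup 1 and cup 3) = (1/12) / (1/3) = 1/4.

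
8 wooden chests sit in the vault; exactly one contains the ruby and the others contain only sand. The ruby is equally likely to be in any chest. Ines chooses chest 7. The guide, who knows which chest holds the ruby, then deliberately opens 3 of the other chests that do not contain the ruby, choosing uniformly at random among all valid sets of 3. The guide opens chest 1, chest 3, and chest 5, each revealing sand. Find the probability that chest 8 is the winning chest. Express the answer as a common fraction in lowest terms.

7/32

Apply Bayes' rule, conditioning on where the ruby actually is.
If it is in any of chests 1, 3, and 5 (prior 1/8 each): that chest was opened and seen not to hold the prize — ruled out; weight (1/8)·0 = 0 each.
If it is in any of chests 2, 4, 6, and 8 (prior 1/8 each): the guide has 20 equally likely choices, so probability 1/20; weight (1/8)·(1/20) = 1/160 each.
If it is in chest 7 (prior 1/8): the guide has 35 equally likely choices, so probability 1/35; weight (1/8)·(1/35) = 1/280.
The weights sum to 1/35.
So P(the ruby in chest 8 | the guide opened chest 1, chest 3, and chest 5) = (1/160) / (1/35) = 7/32.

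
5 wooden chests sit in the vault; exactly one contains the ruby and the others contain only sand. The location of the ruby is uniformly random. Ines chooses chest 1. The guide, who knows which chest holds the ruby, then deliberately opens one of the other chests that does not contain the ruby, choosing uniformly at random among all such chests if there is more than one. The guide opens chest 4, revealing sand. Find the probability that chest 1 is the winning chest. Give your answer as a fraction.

1/5

Condition on the true location of the ruby.
If it is in chest 1 (prior 1/5): the guide has 4 equally likely choices, so probability 1/4; weight (1/5)·(1/4) = 1/20.
If it is in any of chests 2, 3, and 5 (prior 1/5 each): the guide has 3 equally likely choices, so probability 1/3; weight (1/5)·(1/3) = 1/15 each.
If it is in chest 4 (prior 1/5): the guide opened chest 4, so this case is ruled out; weight (1/5)·0 = 0.
The weights sum to 1/4.
So P(the ruby in chest 1 | the guide opened chest 4) = (1/20) / (1/4) = 1/5.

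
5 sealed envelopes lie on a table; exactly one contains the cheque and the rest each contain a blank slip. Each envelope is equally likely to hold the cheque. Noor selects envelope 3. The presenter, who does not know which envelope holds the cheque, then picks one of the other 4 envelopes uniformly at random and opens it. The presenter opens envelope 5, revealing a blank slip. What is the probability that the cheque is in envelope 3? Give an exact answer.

1/4

Because the presenter chose which envelope to open without knowing where the cheque is, the choice is independent of the prize location. Learning that envelope 5 does not hold the cheque simply rules out that one location and leaves the remaining 4 envelopes still equally likely by symmetry.
So P(the cheque in envelope 3) = 1/4.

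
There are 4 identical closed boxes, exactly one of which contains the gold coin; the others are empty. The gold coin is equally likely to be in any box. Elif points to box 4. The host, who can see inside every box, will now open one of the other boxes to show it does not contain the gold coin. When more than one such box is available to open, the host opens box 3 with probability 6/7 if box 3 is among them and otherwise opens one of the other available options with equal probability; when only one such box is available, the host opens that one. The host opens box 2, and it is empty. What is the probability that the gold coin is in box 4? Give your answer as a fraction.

Condition on the true location of the gold coin.
If it is in box 1 (prior 1/4): box 3 is available but not opened, probability 1/7; weight (1/4)·(1/7) = 1/28.
If it is in box 2 (prior 1/4): the host opened box 2, so this case is ruled out; weight (1/4)·0 = 0.
If it is in box 3 (prior 1/4): box 3 holds the prize so is unavailable; the host chooses uniformly among the 2 others, probability 1/2; weight (1/4)·(1/2) = 1/8.
If it is in box 4 (prior 1/4): box 3 is available but not opened; box 2 gets probability (1 − 6/7)/2 = 1/14; weight (1/4)·(1/14) = 1/56.
The weights sum to 5/28.
So P(the gold coin in box 4 | the host opened box 2) = (1/56) / (5/28) = 1/10.

1/10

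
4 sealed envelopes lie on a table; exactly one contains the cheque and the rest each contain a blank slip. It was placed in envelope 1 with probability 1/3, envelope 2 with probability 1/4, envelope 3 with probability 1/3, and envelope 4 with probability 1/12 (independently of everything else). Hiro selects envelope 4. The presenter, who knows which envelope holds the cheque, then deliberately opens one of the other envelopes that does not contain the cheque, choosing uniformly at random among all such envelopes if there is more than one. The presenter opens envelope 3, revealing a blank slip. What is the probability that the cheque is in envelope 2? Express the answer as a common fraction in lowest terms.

Condition on the true location of the cheque.
If it is in envelope 1 (prior 1/3): the presenter has 2 equally likely choices, so probability 1/2; weight (1/3)·(1/2) = 1/6.
If it is in envelope 2 (prior 1/4): the presenter has 2 equally likely choices, so probability 1/2; weight (1/4)·(1/2) = 1/8.
If it is in envelope 3 (prior 1/3): the presenter opened envelope 3, so this case is ruled out; weight (1/3)·0 = 0.
If it is in envelope 4 (prior 1/12): the presenter has 3 equally likely choices, so probability 1/3; weight (1/12)·(1/3) = 1/36.
The weights sum to 23/72.
So P(the cheque in envelope 2 | the presenter opened envelope 3) = (1/8) / (23/72) = 9/23.

9/23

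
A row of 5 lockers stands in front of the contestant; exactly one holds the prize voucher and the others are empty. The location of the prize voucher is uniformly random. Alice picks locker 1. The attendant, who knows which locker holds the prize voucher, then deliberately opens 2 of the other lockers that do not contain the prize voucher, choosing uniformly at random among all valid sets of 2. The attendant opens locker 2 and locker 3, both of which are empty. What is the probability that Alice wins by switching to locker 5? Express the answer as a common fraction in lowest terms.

Consider each possible location of the prize voucher in turn.
If it is in locker 1 (prior 1/5): the attendant has 6 equally likely choices, so probability 1/6; weight (1/5)·(1/6) = 1/30.
If it is in either of lockers 2 and 3 (prior 1/5 each): that locker was opened and seen not to hold the prize — ruled out; weight (1/5)·0 = 0 each.
If it is in either of lockers 4 and 5 (prior 1/5 each): the attendant has 3 equally likely choices, so probability 1/3; weight (1/5)·(1/3) = 1/15 each.
The weights sum to 1/6.
So P(the prize voucher in locker 5 | the attendant opened locker 2 and locker 3) = (1/15) / (1/6) = 2/5.

2/5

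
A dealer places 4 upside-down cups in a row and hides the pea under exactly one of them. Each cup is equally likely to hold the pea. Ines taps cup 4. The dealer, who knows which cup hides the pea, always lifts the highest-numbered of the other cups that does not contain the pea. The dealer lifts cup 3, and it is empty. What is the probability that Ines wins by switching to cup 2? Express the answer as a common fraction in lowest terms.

1/3

Consider each possible location of the pea in turn.
If it is under any of cups 1, 2, and 4 (prior 1/4 each): cup 3 is the highest-numbered option available, probability 1; weight (1/4)·1 = 1/4 each.
If it is under cup 3 (prior 1/4): the dealer opened cup 3, so this case is ruled out; weight (1/4)·0 = 0.
The weights sum to 3/4.
So P(the pea under cup 2 | the dealer opened cup 3) = (1/4) / (3/4) = 1/3.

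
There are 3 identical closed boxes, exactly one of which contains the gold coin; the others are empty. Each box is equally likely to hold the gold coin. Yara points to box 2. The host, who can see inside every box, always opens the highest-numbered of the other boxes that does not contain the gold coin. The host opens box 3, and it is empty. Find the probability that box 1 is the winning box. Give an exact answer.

Apply Bayes' rule, conditioning on where the gold coin actually is.
If it is in either of boxes 1 and 2 (prior 1/3 each): box 3 is the highest-numbered option available, probability 1; weight (1/3)·1 = 1/3 each.
If it is in box 3 (prior 1/3): the host opened box 3, so this case is ruled out; weight (1/3)·0 = 0.
The weights sum to 2/3.
So P(the gold coin in box 1 | the host opened box 3) = (1/3) / (2/3) = 1/2.

1/2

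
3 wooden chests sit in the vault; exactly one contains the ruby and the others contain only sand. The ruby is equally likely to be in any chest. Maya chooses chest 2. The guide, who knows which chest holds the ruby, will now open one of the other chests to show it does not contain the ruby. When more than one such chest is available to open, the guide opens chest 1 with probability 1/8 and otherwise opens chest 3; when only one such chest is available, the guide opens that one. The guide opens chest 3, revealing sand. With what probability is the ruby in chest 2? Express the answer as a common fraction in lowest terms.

Apply Bayes' rule, conditioning on where the ruby actually is.
If it is in chest 1 (prior 1/3): only chest 3 is available, probability 1; weight (1/3)·1 = 1/3.
If it is in chest 2 (prior 1/3): chest 1 is available but not opened, probability 7/8; weight (1/3)·(7/8) = 7/24.
If it is in chest 3 (prior 1/3): the guide opened chest 3, so this case is ruled out; weight (1/3)·0 = 0.
The weights sum to 5/8.
So P(the ruby in chest 2 | the guide opened chest 3) = (7/24) / (5/8) = 7/15.

7/15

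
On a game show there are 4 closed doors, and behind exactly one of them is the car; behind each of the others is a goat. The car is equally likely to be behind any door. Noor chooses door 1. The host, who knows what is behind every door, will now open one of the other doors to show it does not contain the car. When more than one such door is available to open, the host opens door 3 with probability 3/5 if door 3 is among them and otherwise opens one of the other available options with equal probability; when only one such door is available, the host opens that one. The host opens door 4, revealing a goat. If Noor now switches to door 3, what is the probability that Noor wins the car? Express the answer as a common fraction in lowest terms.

Condition on the true location of the car.
If it is behind door 1 (prior 1/4): door 3 is available but not opened; door 4 gets probability (1 − 3/5)/2 = 1/5; weight (1/4)·(1/5) = 1/20.
If it is behind door 2 (prior 1/4): door 3 is available but not opened, probability 2/5; weight (1/4)·(2/5) = 1/10.
If it is behind door 3 (prior 1/4): door 3 holds the prize so is unavailable; the host chooses uniformly among the 2 others, probability 1/2; weight (1/4)·(1/2) = 1/8.
If it is behind door 4 (prior 1/4): the host opened door 4, so this case is ruled out; weight (1/4)·0 = 0.
The weights sum to 11/40.
So P(the car behind door 3 | the host opened door 4) = (1/8) / (11/40) = 5/11.

5/11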